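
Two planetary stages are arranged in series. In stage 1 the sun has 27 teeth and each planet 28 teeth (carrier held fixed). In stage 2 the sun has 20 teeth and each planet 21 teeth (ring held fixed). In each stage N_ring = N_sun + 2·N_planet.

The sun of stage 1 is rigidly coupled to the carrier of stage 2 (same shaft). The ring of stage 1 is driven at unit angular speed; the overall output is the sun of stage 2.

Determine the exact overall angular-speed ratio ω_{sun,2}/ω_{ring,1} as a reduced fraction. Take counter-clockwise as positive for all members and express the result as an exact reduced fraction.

Stage 1: N_ring = 27 + 2·28 = 83
Stage 1: 27(ω_s−ω_c) = −83(ω_r−ω_c),  ω_c=0, ω_r=1
Stage 1: ω_s = 0 − (83/27)(1−0) = -83/27
  ⇒ ω_s¹/ω_r¹ = -83/27
Stage 2: N_ring = 20 + 2·21 = 62
Stage 2: 20(ω_s−ω_c) = −62(ω_r−ω_c),  ω_r=0, ω_c=1
Stage 2: ω_s = 1 − (62/20)(0−1) = 41/10
  ⇒ ω_s²/ω_c² = 41/10
Coupling ω_c² = ω_s¹ ⇒ overall = -83/27 × 41/10 = -3403/270

-3403/270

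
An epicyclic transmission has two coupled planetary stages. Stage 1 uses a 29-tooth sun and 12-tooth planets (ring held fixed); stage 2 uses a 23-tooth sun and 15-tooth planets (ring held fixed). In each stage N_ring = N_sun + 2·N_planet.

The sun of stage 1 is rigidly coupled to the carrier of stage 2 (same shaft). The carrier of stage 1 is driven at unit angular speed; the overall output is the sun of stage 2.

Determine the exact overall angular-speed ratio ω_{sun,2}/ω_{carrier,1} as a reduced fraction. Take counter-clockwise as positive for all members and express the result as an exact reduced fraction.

6232/667

Stage 1: N_ring = 29 + 2·12 = 53
Stage 1: 29(ω_s−ω_c) = −53(ω_r−ω_c),  ω_r=0, ω_c=1
Stage 1: ω_s = 1 − (53/29)(0−1) = 82/29
  ⇒ ω_s¹/ω_c¹ = 82/29
Stage 2: N_ring = 23 + 2·15 = 53
Stage 2: 23(ω_s−ω_c) = −53(ω_r−ω_c),  ω_r=0, ω_c=1
Stage 2: ω_s = 1 − (53/23)(0−1) = 76/23
  ⇒ ω_s²/ω_c² = 76/23
Coupling ω_c² = ω_s¹ ⇒ overall = 82/29 × 76/23 = 6232/667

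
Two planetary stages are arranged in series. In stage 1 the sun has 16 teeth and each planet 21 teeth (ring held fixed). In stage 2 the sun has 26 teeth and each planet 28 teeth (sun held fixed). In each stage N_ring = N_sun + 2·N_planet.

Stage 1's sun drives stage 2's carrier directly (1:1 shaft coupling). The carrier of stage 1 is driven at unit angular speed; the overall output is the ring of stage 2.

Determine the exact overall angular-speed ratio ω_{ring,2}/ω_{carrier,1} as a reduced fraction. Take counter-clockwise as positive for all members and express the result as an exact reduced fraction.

Stage 1: N_ring = 16 + 2·21 = 58
Stage 1: 16(ω_s−ω_c) = −58(ω_r−ω_c),  ω_r=0, ω_c=1
Stage 1: ω_s = 1 − (58/16)(0−1) = 37/8
  ⇒ ω_s¹/ω_c¹ = 37/8
Stage 2: N_ring = 26 + 2·28 = 82
Stage 2: 26(ω_s−ω_c) = −82(ω_r−ω_c),  ω_s=0, ω_c=1
Stage 2: ω_r = 1 − (26/82)(0−1) = 54/41
  ⇒ ω_r²/ω_c² = 54/41
Coupling ω_c² = ω_s¹ ⇒ overall = 37/8 × 54/41 = 999/164

999/164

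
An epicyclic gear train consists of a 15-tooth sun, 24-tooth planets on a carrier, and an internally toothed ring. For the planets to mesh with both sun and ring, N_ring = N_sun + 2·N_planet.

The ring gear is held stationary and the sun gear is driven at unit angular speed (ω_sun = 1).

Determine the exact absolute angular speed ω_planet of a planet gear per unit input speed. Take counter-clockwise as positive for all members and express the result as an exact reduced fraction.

N_ring = 15 + 2·24 = 63
15(ω_s−ω_c) = −63(ω_r−ω_c),  ω_r=0, ω_s=1
15(1−ω_c) = −63(0−ω_c)  ⇒  78ω_c = 15  ⇒  ω_c = 5/26
sun–planet: 15·(1−5/26) = −24·(ω_p−ω_c)  ⇒  ω_p−ω_c = −(15/24)·(21/26) = -105/208
ω_p = 5/26 − 105/208 = -5/16

-5/16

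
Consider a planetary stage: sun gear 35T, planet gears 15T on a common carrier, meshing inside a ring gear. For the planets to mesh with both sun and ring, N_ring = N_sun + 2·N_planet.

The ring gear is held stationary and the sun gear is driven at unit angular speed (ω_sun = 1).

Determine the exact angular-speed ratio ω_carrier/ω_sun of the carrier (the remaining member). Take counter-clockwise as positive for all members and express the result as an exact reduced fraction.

N_ring = 35 + 2·15 = 65
35(ω_s−ω_c) = −65(ω_r−ω_c),  ω_r=0, ω_s=1
35(1−ω_c) = −65(0−ω_c)  ⇒  100ω_c = 35  ⇒  ω_c = 7/20
ω_c/ω_s = 7/20

7/20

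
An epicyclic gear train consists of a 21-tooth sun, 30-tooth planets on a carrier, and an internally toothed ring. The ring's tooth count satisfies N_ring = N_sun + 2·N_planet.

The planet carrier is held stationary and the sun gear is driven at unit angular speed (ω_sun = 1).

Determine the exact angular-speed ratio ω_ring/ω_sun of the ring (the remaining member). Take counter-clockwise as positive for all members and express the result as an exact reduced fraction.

-7/27

N_ring = 21 + 2·30 = 81
21(ω_s−ω_c) = −81(ω_r−ω_c),  ω_c=0, ω_s=1
ω_r = 0 − (21/81)(1−0) = -7/27
ω_r/ω_s = -7/27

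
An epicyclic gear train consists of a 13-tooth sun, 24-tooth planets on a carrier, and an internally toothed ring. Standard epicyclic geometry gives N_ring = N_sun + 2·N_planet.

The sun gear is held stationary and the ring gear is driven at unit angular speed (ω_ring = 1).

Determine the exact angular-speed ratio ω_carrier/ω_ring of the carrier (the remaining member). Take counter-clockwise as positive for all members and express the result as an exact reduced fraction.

N_ring = 13 + 2·24 = 61
13(ω_s−ω_c) = −61(ω_r−ω_c),  ω_s=0, ω_r=1
13(0−ω_c) = −61(1−ω_c)  ⇒  74ω_c = 61  ⇒  ω_c = 61/74
ω_c/ω_r = 61/74

61/74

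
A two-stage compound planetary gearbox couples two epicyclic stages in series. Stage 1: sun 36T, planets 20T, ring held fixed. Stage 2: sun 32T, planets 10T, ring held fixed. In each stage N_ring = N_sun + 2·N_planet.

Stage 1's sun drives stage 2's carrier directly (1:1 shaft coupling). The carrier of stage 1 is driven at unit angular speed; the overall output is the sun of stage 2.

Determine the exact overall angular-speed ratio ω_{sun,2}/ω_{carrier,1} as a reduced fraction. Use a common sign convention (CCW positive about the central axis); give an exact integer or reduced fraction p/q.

Stage 1: N_ring = 36 + 2·20 = 76
Stage 1: 36(ω_s−ω_c) = −76(ω_r−ω_c),  ω_r=0, ω_c=1
Stage 1: ω_s = 1 − (76/36)(0−1) = 28/9
  ⇒ ω_s¹/ω_c¹ = 28/9
Stage 2: N_ring = 32 + 2·10 = 52
Stage 2: 32(ω_s−ω_c) = −52(ω_r−ω_c),  ω_r=0, ω_c=1
Stage 2: ω_s = 1 − (52/32)(0−1) = 21/8
  ⇒ ω_s²/ω_c² = 21/8
Coupling ω_c² = ω_s¹ ⇒ overall = 28/9 × 21/8 = 49/6

49/6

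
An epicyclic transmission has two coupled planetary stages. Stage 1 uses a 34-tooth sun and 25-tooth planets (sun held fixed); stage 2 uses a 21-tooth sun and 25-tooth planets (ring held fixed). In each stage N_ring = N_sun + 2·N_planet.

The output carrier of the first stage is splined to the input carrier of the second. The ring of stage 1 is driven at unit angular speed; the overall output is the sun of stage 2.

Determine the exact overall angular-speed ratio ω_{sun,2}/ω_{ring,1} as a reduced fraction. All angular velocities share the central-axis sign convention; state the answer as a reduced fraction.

184/59

Stage 1: N_ring = 34 + 2·25 = 84
Stage 1: 34(ω_s−ω_c) = −84(ω_r−ω_c),  ω_s=0, ω_r=1
Stage 1: 34(0−ω_c) = −84(1−ω_c)  ⇒  118ω_c = 84  ⇒  ω_c = 42/59
  ⇒ ω_c¹/ω_r¹ = 42/59
Stage 2: N_ring = 21 + 2·25 = 71
Stage 2: 21(ω_s−ω_c) = −71(ω_r−ω_c),  ω_r=0, ω_c=1
Stage 2: ω_s = 1 − (71/21)(0−1) = 92/21
  ⇒ ω_s²/ω_c² = 92/21
Coupling ω_c² = ω_c¹ ⇒ overall = 42/59 × 92/21 = 184/59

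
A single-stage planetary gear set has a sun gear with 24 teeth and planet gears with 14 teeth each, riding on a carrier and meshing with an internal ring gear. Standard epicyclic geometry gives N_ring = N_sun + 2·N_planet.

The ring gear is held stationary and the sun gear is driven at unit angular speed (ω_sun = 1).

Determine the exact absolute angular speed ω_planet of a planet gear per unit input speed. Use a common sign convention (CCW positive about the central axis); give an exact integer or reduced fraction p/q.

-6/7

N_ring = 24 + 2·14 = 52
24(ω_s−ω_c) = −52(ω_r−ω_c),  ω_r=0, ω_s=1
24(1−ω_c) = −52(0−ω_c)  ⇒  76ω_c = 24  ⇒  ω_c = 6/19
sun–planet: 24·(1−6/19) = −14·(ω_p−ω_c)  ⇒  ω_p−ω_c = −(24/14)·(13/19) = -156/133
ω_p = 6/19 − 156/133 = -6/7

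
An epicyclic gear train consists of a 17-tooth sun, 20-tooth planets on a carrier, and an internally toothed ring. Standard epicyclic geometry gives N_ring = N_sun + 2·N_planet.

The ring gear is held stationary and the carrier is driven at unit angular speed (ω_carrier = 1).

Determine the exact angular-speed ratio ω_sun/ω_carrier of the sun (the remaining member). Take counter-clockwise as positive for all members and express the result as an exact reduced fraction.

N_ring = 17 + 2·20 = 57
17(ω_s−ω_c) = −57(ω_r−ω_c),  ω_r=0, ω_c=1
ω_s = 1 − (57/17)(0−1) = 74/17
ω_s/ω_c = 74/17

74/17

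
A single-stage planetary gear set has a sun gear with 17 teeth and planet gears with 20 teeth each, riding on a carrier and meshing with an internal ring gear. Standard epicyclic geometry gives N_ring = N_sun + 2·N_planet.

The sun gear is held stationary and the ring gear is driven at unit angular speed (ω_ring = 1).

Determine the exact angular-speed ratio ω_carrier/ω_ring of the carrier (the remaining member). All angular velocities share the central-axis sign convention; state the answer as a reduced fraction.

57/74

N_ring = 17 + 2·20 = 57
17(ω_s−ω_c) = −57(ω_r−ω_c),  ω_s=0, ω_r=1
17(0−ω_c) = −57(1−ω_c)  ⇒  74ω_c = 57  ⇒  ω_c = 57/74
ω_c/ω_r = 57/74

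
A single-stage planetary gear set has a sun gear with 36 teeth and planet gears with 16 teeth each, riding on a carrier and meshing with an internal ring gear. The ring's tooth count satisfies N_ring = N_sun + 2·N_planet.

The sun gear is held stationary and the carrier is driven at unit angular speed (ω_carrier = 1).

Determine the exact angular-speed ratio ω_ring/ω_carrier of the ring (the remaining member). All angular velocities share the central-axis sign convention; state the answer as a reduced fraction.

N_ring = 36 + 2·16 = 68
36(ω_s−ω_c) = −68(ω_r−ω_c),  ω_s=0, ω_c=1
ω_r = 1 − (36/68)(0−1) = 26/17
ω_r/ω_c = 26/17

26/17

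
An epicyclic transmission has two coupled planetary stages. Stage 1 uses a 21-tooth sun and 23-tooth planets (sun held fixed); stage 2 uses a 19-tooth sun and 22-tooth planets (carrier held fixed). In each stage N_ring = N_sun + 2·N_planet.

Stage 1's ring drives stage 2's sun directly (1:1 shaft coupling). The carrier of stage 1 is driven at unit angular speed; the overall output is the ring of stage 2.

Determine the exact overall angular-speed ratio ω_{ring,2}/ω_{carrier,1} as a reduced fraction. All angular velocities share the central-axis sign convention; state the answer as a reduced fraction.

Stage 1: N_ring = 21 + 2·23 = 67
Stage 1: 21(ω_s−ω_c) = −67(ω_r−ω_c),  ω_s=0, ω_c=1
Stage 1: ω_r = 1 − (21/67)(0−1) = 88/67
  ⇒ ω_r¹/ω_c¹ = 88/67
Stage 2: N_ring = 19 + 2·22 = 63
Stage 2: 19(ω_s−ω_c) = −63(ω_r−ω_c),  ω_c=0, ω_s=1
Stage 2: ω_r = 0 − (19/63)(1−0) = -19/63
  ⇒ ω_r²/ω_s² = -19/63
Coupling ω_s² = ω_r¹ ⇒ overall = 88/67 × -19/63 = -1672/4221

-1672/4221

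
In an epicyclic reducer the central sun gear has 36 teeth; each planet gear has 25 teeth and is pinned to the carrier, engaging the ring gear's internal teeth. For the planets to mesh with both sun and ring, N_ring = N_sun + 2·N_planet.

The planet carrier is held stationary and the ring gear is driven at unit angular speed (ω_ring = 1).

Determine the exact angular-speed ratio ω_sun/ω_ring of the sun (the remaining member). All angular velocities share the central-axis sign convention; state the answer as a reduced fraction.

-43/18

N_ring = 36 + 2·25 = 86
36(ω_s−ω_c) = −86(ω_r−ω_c),  ω_c=0, ω_r=1
ω_s = 0 − (86/36)(1−0) = -43/18
ω_s/ω_r = -43/18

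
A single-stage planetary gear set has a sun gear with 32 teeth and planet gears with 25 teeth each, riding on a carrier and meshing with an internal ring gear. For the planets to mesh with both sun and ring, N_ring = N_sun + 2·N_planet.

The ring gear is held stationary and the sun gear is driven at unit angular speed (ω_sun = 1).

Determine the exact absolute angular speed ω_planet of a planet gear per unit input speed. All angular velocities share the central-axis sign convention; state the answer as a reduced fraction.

N_ring = 32 + 2·25 = 82
32(ω_s−ω_c) = −82(ω_r−ω_c),  ω_r=0, ω_s=1
32(1−ω_c) = −82(0−ω_c)  ⇒  114ω_c = 32  ⇒  ω_c = 16/57
sun–planet: 32·(1−16/57) = −25·(ω_p−ω_c)  ⇒  ω_p−ω_c = −(32/25)·(41/57) = -1312/1425
ω_p = 16/57 − 1312/1425 = -16/25

-16/25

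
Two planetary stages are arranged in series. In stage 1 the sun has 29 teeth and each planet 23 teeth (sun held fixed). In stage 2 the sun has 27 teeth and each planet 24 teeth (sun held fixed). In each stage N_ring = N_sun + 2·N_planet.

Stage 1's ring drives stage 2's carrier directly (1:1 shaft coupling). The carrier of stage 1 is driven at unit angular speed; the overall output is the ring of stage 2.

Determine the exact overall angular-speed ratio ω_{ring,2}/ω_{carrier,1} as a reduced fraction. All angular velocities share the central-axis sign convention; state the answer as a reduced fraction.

Stage 1: N_ring = 29 + 2·23 = 75
Stage 1: 29(ω_s−ω_c) = −75(ω_r−ω_c),  ω_s=0, ω_c=1
Stage 1: ω_r = 1 − (29/75)(0−1) = 104/75
  ⇒ ω_r¹/ω_c¹ = 104/75
Stage 2: N_ring = 27 + 2·24 = 75
Stage 2: 27(ω_s−ω_c) = −75(ω_r−ω_c),  ω_s=0, ω_c=1
Stage 2: ω_r = 1 − (27/75)(0−1) = 34/25
  ⇒ ω_r²/ω_c² = 34/25
Coupling ω_c² = ω_r¹ ⇒ overall = 104/75 × 34/25 = 3536/1875

3536/1875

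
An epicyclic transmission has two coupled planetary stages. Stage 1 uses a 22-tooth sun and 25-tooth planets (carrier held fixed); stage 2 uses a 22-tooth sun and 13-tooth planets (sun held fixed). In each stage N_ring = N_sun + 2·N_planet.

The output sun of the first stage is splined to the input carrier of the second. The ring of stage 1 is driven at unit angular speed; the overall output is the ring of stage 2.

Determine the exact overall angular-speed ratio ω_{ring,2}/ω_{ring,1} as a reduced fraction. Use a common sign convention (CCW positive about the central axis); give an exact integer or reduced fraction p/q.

Stage 1: N_ring = 22 + 2·25 = 72
Stage 1: 22(ω_s−ω_c) = −72(ω_r−ω_c),  ω_c=0, ω_r=1
Stage 1: ω_s = 0 − (72/22)(1−0) = -36/11
  ⇒ ω_s¹/ω_r¹ = -36/11
Stage 2: N_ring = 22 + 2·13 = 48
Stage 2: 22(ω_s−ω_c) = −48(ω_r−ω_c),  ω_s=0, ω_c=1
Stage 2: ω_r = 1 − (22/48)(0−1) = 35/24
  ⇒ ω_r²/ω_c² = 35/24
Coupling ω_c² = ω_s¹ ⇒ overall = -36/11 × 35/24 = -105/22

-105/22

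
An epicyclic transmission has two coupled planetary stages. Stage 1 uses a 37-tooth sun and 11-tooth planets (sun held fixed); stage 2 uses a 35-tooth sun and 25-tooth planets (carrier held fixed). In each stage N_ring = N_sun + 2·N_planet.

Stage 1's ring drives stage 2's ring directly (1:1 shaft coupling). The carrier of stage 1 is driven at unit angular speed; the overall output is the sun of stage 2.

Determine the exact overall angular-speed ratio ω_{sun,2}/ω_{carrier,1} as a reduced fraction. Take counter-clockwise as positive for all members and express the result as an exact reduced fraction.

-1632/413

Stage 1: N_ring = 37 + 2·11 = 59
Stage 1: 37(ω_s−ω_c) = −59(ω_r−ω_c),  ω_s=0, ω_c=1
Stage 1: ω_r = 1 − (37/59)(0−1) = 96/59
  ⇒ ω_r¹/ω_c¹ = 96/59
Stage 2: N_ring = 35 + 2·25 = 85
Stage 2: 35(ω_s−ω_c) = −85(ω_r−ω_c),  ω_c=0, ω_r=1
Stage 2: ω_s = 0 − (85/35)(1−0) = -17/7
  ⇒ ω_s²/ω_r² = -17/7
Coupling ω_r² = ω_r¹ ⇒ overall = 96/59 × -17/7 = -1632/413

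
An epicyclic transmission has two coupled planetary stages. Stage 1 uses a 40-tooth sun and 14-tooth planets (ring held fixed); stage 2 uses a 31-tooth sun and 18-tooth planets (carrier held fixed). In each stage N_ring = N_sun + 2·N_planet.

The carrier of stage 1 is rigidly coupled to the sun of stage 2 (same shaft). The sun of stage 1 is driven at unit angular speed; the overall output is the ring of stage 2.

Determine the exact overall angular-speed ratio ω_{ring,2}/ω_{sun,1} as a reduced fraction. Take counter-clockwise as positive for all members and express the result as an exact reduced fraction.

-310/1809

Stage 1: N_ring = 40 + 2·14 = 68
Stage 1: 40(ω_s−ω_c) = −68(ω_r−ω_c),  ω_r=0, ω_s=1
Stage 1: 40(1−ω_c) = −68(0−ω_c)  ⇒  108ω_c = 40  ⇒  ω_c = 10/27
  ⇒ ω_c¹/ω_s¹ = 10/27
Stage 2: N_ring = 31 + 2·18 = 67
Stage 2: 31(ω_s−ω_c) = −67(ω_r−ω_c),  ω_c=0, ω_s=1
Stage 2: ω_r = 0 − (31/67)(1−0) = -31/67
  ⇒ ω_r²/ω_s² = -31/67
Coupling ω_s² = ω_c¹ ⇒ overall = 10/27 × -31/67 = -310/1809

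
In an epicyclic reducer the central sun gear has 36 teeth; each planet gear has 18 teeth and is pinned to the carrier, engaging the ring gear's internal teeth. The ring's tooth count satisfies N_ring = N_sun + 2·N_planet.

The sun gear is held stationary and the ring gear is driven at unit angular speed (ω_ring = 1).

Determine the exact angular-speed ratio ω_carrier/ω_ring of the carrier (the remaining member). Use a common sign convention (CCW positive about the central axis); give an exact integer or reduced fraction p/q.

N_ring = 36 + 2·18 = 72
36(ω_s−ω_c) = −72(ω_r−ω_c),  ω_s=0, ω_r=1
36(0−ω_c) = −72(1−ω_c)  ⇒  108ω_c = 72  ⇒  ω_c = 2/3
ω_c/ω_r = 2/3

2/3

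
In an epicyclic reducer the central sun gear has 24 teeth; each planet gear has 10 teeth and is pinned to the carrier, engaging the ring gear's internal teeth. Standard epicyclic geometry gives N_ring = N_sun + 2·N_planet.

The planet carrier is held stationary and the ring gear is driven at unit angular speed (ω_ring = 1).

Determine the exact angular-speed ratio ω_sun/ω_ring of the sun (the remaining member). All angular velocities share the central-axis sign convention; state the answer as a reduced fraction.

-11/6

N_ring = 24 + 2·10 = 44
24(ω_s−ω_c) = −44(ω_r−ω_c),  ω_c=0, ω_r=1
ω_s = 0 − (44/24)(1−0) = -11/6
ω_s/ω_r = -11/6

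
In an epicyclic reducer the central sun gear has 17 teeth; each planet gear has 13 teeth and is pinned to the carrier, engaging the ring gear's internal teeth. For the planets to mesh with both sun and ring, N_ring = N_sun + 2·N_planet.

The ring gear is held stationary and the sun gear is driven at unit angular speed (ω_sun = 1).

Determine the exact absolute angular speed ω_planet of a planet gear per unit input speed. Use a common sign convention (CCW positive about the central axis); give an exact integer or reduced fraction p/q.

N_ring = 17 + 2·13 = 43
17(ω_s−ω_c) = −43(ω_r−ω_c),  ω_r=0, ω_s=1
17(1−ω_c) = −43(0−ω_c)  ⇒  60ω_c = 17  ⇒  ω_c = 17/60
sun–planet: 17·(1−17/60) = −13·(ω_p−ω_c)  ⇒  ω_p−ω_c = −(17/13)·(43/60) = -731/780
ω_p = 17/60 − 731/780 = -17/26

-17/26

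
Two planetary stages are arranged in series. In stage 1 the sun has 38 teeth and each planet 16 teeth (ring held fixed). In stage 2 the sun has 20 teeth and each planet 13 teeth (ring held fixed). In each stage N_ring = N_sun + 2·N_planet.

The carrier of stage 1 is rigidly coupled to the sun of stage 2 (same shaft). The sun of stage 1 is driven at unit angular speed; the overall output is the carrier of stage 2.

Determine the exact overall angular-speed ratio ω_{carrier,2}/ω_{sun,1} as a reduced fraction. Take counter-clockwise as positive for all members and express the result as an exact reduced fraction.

95/891

Stage 1: N_ring = 38 + 2·16 = 70
Stage 1: 38(ω_s−ω_c) = −70(ω_r−ω_c),  ω_r=0, ω_s=1
Stage 1: 38(1−ω_c) = −70(0−ω_c)  ⇒  108ω_c = 38  ⇒  ω_c = 19/54
  ⇒ ω_c¹/ω_s¹ = 19/54
Stage 2: N_ring = 20 + 2·13 = 46
Stage 2: 20(ω_s−ω_c) = −46(ω_r−ω_c),  ω_r=0, ω_s=1
Stage 2: 20(1−ω_c) = −46(0−ω_c)  ⇒  66ω_c = 20  ⇒  ω_c = 10/33
  ⇒ ω_c²/ω_s² = 10/33
Coupling ω_s² = ω_c¹ ⇒ overall = 19/54 × 10/33 = 95/891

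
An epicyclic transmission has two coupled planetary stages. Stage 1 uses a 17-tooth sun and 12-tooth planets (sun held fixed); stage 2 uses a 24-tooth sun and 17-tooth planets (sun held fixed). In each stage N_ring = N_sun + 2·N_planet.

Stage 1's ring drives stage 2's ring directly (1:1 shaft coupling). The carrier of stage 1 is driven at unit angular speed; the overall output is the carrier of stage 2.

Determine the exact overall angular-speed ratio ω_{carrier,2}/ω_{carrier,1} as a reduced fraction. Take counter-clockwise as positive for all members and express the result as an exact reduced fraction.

Stage 1: N_ring = 17 + 2·12 = 41
Stage 1: 17(ω_s−ω_c) = −41(ω_r−ω_c),  ω_s=0, ω_c=1
Stage 1: ω_r = 1 − (17/41)(0−1) = 58/41
  ⇒ ω_r¹/ω_c¹ = 58/41
Stage 2: N_ring = 24 + 2·17 = 58
Stage 2: 24(ω_s−ω_c) = −58(ω_r−ω_c),  ω_s=0, ω_r=1
Stage 2: 24(0−ω_c) = −58(1−ω_c)  ⇒  82ω_c = 58  ⇒  ω_c = 29/41
  ⇒ ω_c²/ω_r² = 29/41
Coupling ω_r² = ω_r¹ ⇒ overall = 58/41 × 29/41 = 1682/1681

1682/1681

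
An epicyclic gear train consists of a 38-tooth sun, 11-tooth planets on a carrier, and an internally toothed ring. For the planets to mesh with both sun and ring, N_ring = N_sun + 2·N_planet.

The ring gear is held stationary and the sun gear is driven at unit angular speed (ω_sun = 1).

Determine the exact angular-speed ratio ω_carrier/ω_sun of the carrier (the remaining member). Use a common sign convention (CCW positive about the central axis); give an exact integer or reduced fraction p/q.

N_ring = 38 + 2·11 = 60
38(ω_s−ω_c) = −60(ω_r−ω_c),  ω_r=0, ω_s=1
38(1−ω_c) = −60(0−ω_c)  ⇒  98ω_c = 38  ⇒  ω_c = 19/49
ω_c/ω_s = 19/49

19/49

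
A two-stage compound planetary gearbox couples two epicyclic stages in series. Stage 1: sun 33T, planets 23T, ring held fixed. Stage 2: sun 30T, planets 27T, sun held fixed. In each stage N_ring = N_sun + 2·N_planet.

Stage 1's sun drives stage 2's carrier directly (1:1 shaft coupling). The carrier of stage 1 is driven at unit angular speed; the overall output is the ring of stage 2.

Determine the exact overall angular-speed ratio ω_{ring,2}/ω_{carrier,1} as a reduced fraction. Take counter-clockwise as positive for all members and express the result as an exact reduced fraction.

Stage 1: N_ring = 33 + 2·23 = 79
Stage 1: 33(ω_s−ω_c) = −79(ω_r−ω_c),  ω_r=0, ω_c=1
Stage 1: ω_s = 1 − (79/33)(0−1) = 112/33
  ⇒ ω_s¹/ω_c¹ = 112/33
Stage 2: N_ring = 30 + 2·27 = 84
Stage 2: 30(ω_s−ω_c) = −84(ω_r−ω_c),  ω_s=0, ω_c=1
Stage 2: ω_r = 1 − (30/84)(0−1) = 19/14
  ⇒ ω_r²/ω_c² = 19/14
Coupling ω_c² = ω_s¹ ⇒ overall = 112/33 × 19/14 = 152/33

152/33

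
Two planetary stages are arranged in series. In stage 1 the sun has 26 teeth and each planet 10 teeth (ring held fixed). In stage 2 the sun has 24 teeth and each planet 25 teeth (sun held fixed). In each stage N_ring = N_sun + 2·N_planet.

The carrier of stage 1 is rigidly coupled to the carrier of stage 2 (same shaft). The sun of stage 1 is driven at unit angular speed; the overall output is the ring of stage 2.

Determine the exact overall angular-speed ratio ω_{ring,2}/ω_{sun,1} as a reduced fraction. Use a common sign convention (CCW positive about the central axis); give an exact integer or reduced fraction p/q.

Stage 1: N_ring = 26 + 2·10 = 46
Stage 1: 26(ω_s−ω_c) = −46(ω_r−ω_c),  ω_r=0, ω_s=1
Stage 1: 26(1−ω_c) = −46(0−ω_c)  ⇒  72ω_c = 26  ⇒  ω_c = 13/36
  ⇒ ω_c¹/ω_s¹ = 13/36
Stage 2: N_ring = 24 + 2·25 = 74
Stage 2: 24(ω_s−ω_c) = −74(ω_r−ω_c),  ω_s=0, ω_c=1
Stage 2: ω_r = 1 − (24/74)(0−1) = 49/37
  ⇒ ω_r²/ω_c² = 49/37
Coupling ω_c² = ω_c¹ ⇒ overall = 13/36 × 49/37 = 637/1332

637/1332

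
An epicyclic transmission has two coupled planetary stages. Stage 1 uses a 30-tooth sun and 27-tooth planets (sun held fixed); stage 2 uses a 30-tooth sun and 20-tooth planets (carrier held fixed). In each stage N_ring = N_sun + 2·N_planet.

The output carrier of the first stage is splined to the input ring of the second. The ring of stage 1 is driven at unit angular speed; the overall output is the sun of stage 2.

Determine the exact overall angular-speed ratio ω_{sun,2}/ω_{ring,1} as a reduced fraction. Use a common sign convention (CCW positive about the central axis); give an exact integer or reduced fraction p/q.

Stage 1: N_ring = 30 + 2·27 = 84
Stage 1: 30(ω_s−ω_c) = −84(ω_r−ω_c),  ω_s=0, ω_r=1
Stage 1: 30(0−ω_c) = −84(1−ω_c)  ⇒  114ω_c = 84  ⇒  ω_c = 14/19
  ⇒ ω_c¹/ω_r¹ = 14/19
Stage 2: N_ring = 30 + 2·20 = 70
Stage 2: 30(ω_s−ω_c) = −70(ω_r−ω_c),  ω_c=0, ω_r=1
Stage 2: ω_s = 0 − (70/30)(1−0) = -7/3
  ⇒ ω_s²/ω_r² = -7/3
Coupling ω_r² = ω_c¹ ⇒ overall = 14/19 × -7/3 = -98/57

-98/57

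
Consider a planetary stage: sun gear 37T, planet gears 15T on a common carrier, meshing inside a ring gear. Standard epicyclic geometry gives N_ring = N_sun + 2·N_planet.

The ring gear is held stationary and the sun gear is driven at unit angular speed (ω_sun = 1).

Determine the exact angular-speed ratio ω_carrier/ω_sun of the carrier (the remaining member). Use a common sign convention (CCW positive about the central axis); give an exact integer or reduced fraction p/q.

N_ring = 37 + 2·15 = 67
37(ω_s−ω_c) = −67(ω_r−ω_c),  ω_r=0, ω_s=1
37(1−ω_c) = −67(0−ω_c)  ⇒  104ω_c = 37  ⇒  ω_c = 37/104
ω_c/ω_s = 37/104

37/104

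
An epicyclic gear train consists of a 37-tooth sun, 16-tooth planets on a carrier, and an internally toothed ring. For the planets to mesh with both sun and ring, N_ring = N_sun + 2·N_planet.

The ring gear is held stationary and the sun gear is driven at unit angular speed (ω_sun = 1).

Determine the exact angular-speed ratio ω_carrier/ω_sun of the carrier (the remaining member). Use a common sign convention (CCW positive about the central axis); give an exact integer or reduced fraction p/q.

N_ring = 37 + 2·16 = 69
37(ω_s−ω_c) = −69(ω_r−ω_c),  ω_r=0, ω_s=1
37(1−ω_c) = −69(0−ω_c)  ⇒  106ω_c = 37  ⇒  ω_c = 37/106
ω_c/ω_s = 37/106

37/106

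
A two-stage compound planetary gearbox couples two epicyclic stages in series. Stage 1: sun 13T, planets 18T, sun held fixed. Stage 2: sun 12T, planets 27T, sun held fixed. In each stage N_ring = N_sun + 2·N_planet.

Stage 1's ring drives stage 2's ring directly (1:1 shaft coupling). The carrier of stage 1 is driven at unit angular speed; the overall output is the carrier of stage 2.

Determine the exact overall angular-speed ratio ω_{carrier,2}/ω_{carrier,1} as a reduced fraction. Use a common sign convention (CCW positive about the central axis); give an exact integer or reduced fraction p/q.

Stage 1: N_ring = 13 + 2·18 = 49
Stage 1: 13(ω_s−ω_c) = −49(ω_r−ω_c),  ω_s=0, ω_c=1
Stage 1: ω_r = 1 − (13/49)(0−1) = 62/49
  ⇒ ω_r¹/ω_c¹ = 62/49
Stage 2: N_ring = 12 + 2·27 = 66
Stage 2: 12(ω_s−ω_c) = −66(ω_r−ω_c),  ω_s=0, ω_r=1
Stage 2: 12(0−ω_c) = −66(1−ω_c)  ⇒  78ω_c = 66  ⇒  ω_c = 11/13
  ⇒ ω_c²/ω_r² = 11/13
Coupling ω_r² = ω_r¹ ⇒ overall = 62/49 × 11/13 = 682/637

682/637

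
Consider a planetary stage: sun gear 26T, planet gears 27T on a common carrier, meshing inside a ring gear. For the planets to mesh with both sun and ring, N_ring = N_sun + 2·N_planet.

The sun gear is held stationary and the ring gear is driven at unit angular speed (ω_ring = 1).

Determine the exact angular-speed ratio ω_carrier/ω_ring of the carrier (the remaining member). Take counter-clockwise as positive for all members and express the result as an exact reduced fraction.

N_ring = 26 + 2·27 = 80
26(ω_s−ω_c) = −80(ω_r−ω_c),  ω_s=0, ω_r=1
26(0−ω_c) = −80(1−ω_c)  ⇒  106ω_c = 80  ⇒  ω_c = 40/53
ω_c/ω_r = 40/53

40/53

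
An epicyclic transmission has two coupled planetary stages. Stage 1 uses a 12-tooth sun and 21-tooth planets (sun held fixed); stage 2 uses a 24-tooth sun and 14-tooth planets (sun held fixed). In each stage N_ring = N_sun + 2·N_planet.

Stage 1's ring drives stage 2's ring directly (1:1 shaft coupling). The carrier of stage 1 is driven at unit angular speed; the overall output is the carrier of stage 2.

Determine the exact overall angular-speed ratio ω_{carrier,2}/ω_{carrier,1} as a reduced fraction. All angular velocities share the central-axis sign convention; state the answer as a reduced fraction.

143/171

Stage 1: N_ring = 12 + 2·21 = 54
Stage 1: 12(ω_s−ω_c) = −54(ω_r−ω_c),  ω_s=0, ω_c=1
Stage 1: ω_r = 1 − (12/54)(0−1) = 11/9
  ⇒ ω_r¹/ω_c¹ = 11/9
Stage 2: N_ring = 24 + 2·14 = 52
Stage 2: 24(ω_s−ω_c) = −52(ω_r−ω_c),  ω_s=0, ω_r=1
Stage 2: 24(0−ω_c) = −52(1−ω_c)  ⇒  76ω_c = 52  ⇒  ω_c = 13/19
  ⇒ ω_c²/ω_r² = 13/19
Coupling ω_r² = ω_r¹ ⇒ overall = 11/9 × 13/19 = 143/171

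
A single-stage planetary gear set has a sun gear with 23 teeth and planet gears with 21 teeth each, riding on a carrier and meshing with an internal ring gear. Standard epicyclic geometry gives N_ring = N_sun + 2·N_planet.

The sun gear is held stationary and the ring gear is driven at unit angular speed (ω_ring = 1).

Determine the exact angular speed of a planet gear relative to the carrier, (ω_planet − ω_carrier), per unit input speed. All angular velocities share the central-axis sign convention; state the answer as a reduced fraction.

N_ring = 23 + 2·21 = 65
23(ω_s−ω_c) = −65(ω_r−ω_c),  ω_s=0, ω_r=1
23(0−ω_c) = −65(1−ω_c)  ⇒  88ω_c = 65  ⇒  ω_c = 65/88
sun–planet: 23·(0−65/88) = −21·(ω_p−ω_c)  ⇒  ω_p−ω_c = −(23/21)·(-65/88) = 1495/1848

1495/1848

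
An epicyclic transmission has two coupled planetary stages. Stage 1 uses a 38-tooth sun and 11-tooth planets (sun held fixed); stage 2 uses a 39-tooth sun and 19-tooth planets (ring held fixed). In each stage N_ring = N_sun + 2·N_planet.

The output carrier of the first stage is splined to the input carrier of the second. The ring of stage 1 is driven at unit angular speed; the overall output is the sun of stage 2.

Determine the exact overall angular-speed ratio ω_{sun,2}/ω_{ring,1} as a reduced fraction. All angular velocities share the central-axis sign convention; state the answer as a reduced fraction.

Stage 1: N_ring = 38 + 2·11 = 60
Stage 1: 38(ω_s−ω_c) = −60(ω_r−ω_c),  ω_s=0, ω_r=1
Stage 1: 38(0−ω_c) = −60(1−ω_c)  ⇒  98ω_c = 60  ⇒  ω_c = 30/49
  ⇒ ω_c¹/ω_r¹ = 30/49
Stage 2: N_ring = 39 + 2·19 = 77
Stage 2: 39(ω_s−ω_c) = −77(ω_r−ω_c),  ω_r=0, ω_c=1
Stage 2: ω_s = 1 − (77/39)(0−1) = 116/39
  ⇒ ω_s²/ω_c² = 116/39
Coupling ω_c² = ω_c¹ ⇒ overall = 30/49 × 116/39 = 1160/637

1160/637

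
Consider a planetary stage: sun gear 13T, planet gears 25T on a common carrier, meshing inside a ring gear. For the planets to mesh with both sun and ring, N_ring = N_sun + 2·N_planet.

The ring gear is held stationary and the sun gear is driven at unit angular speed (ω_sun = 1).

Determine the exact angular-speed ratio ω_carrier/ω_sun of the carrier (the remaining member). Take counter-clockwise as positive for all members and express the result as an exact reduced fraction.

N_ring = 13 + 2·25 = 63
13(ω_s−ω_c) = −63(ω_r−ω_c),  ω_r=0, ω_s=1
13(1−ω_c) = −63(0−ω_c)  ⇒  76ω_c = 13  ⇒  ω_c = 13/76
ω_c/ω_s = 13/76

13/76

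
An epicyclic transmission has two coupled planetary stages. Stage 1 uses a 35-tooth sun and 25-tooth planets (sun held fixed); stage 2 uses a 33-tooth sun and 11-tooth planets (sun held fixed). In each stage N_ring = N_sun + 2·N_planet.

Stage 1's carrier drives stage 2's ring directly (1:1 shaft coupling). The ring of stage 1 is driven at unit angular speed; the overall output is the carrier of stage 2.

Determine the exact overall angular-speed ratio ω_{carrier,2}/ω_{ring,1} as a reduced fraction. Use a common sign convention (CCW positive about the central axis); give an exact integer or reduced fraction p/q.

85/192

Stage 1: N_ring = 35 + 2·25 = 85
Stage 1: 35(ω_s−ω_c) = −85(ω_r−ω_c),  ω_s=0, ω_r=1
Stage 1: 35(0−ω_c) = −85(1−ω_c)  ⇒  120ω_c = 85  ⇒  ω_c = 17/24
  ⇒ ω_c¹/ω_r¹ = 17/24
Stage 2: N_ring = 33 + 2·11 = 55
Stage 2: 33(ω_s−ω_c) = −55(ω_r−ω_c),  ω_s=0, ω_r=1
Stage 2: 33(0−ω_c) = −55(1−ω_c)  ⇒  88ω_c = 55  ⇒  ω_c = 5/8
  ⇒ ω_c²/ω_r² = 5/8
Coupling ω_r² = ω_c¹ ⇒ overall = 17/24 × 5/8 = 85/192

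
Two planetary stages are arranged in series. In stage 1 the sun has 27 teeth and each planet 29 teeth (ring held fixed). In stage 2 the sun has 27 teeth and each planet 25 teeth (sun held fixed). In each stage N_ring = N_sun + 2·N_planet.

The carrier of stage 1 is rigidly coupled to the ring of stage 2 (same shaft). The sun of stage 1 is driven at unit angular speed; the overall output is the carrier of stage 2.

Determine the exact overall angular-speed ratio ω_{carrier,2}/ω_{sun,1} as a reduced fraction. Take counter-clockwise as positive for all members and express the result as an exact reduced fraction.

Stage 1: N_ring = 27 + 2·29 = 85
Stage 1: 27(ω_s−ω_c) = −85(ω_r−ω_c),  ω_r=0, ω_s=1
Stage 1: 27(1−ω_c) = −85(0−ω_c)  ⇒  112ω_c = 27  ⇒  ω_c = 27/112
  ⇒ ω_c¹/ω_s¹ = 27/112
Stage 2: N_ring = 27 + 2·25 = 77
Stage 2: 27(ω_s−ω_c) = −77(ω_r−ω_c),  ω_s=0, ω_r=1
Stage 2: 27(0−ω_c) = −77(1−ω_c)  ⇒  104ω_c = 77  ⇒  ω_c = 77/104
  ⇒ ω_c²/ω_r² = 77/104
Coupling ω_r² = ω_c¹ ⇒ overall = 27/112 × 77/104 = 297/1664

297/1664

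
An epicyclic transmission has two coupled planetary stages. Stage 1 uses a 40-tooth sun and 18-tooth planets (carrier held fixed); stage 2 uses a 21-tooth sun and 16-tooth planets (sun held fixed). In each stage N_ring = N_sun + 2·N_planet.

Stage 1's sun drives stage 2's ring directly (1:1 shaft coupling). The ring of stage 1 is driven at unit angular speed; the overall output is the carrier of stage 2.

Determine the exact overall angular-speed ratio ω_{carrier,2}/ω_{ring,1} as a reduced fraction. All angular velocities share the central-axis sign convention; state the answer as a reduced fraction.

Stage 1: N_ring = 40 + 2·18 = 76
Stage 1: 40(ω_s−ω_c) = −76(ω_r−ω_c),  ω_c=0, ω_r=1
Stage 1: ω_s = 0 − (76/40)(1−0) = -19/10
  ⇒ ω_s¹/ω_r¹ = -19/10
Stage 2: N_ring = 21 + 2·16 = 53
Stage 2: 21(ω_s−ω_c) = −53(ω_r−ω_c),  ω_s=0, ω_r=1
Stage 2: 21(0−ω_c) = −53(1−ω_c)  ⇒  74ω_c = 53  ⇒  ω_c = 53/74
  ⇒ ω_c²/ω_r² = 53/74
Coupling ω_r² = ω_s¹ ⇒ overall = -19/10 × 53/74 = -1007/740

-1007/740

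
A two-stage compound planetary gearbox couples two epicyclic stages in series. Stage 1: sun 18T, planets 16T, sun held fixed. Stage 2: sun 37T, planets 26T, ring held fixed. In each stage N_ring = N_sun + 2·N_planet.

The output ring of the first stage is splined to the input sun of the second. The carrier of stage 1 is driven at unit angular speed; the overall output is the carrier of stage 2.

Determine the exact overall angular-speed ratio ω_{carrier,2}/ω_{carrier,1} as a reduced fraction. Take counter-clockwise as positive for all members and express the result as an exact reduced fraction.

Stage 1: N_ring = 18 + 2·16 = 50
Stage 1: 18(ω_s−ω_c) = −50(ω_r−ω_c),  ω_s=0, ω_c=1
Stage 1: ω_r = 1 − (18/50)(0−1) = 34/25
  ⇒ ω_r¹/ω_c¹ = 34/25
Stage 2: N_ring = 37 + 2·26 = 89
Stage 2: 37(ω_s−ω_c) = −89(ω_r−ω_c),  ω_r=0, ω_s=1
Stage 2: 37(1−ω_c) = −89(0−ω_c)  ⇒  126ω_c = 37  ⇒  ω_c = 37/126
  ⇒ ω_c²/ω_s² = 37/126
Coupling ω_s² = ω_r¹ ⇒ overall = 34/25 × 37/126 = 629/1575

629/1575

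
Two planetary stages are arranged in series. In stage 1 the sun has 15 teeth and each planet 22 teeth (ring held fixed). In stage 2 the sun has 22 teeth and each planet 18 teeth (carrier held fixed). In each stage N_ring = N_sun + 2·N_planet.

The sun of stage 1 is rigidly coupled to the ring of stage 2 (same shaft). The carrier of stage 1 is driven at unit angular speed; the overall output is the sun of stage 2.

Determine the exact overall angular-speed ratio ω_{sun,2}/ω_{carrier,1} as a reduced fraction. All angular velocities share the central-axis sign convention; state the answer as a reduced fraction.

-2146/165

Stage 1: N_ring = 15 + 2·22 = 59
Stage 1: 15(ω_s−ω_c) = −59(ω_r−ω_c),  ω_r=0, ω_c=1
Stage 1: ω_s = 1 − (59/15)(0−1) = 74/15
  ⇒ ω_s¹/ω_c¹ = 74/15
Stage 2: N_ring = 22 + 2·18 = 58
Stage 2: 22(ω_s−ω_c) = −58(ω_r−ω_c),  ω_c=0, ω_r=1
Stage 2: ω_s = 0 − (58/22)(1−0) = -29/11
  ⇒ ω_s²/ω_r² = -29/11
Coupling ω_r² = ω_s¹ ⇒ overall = 74/15 × -29/11 = -2146/165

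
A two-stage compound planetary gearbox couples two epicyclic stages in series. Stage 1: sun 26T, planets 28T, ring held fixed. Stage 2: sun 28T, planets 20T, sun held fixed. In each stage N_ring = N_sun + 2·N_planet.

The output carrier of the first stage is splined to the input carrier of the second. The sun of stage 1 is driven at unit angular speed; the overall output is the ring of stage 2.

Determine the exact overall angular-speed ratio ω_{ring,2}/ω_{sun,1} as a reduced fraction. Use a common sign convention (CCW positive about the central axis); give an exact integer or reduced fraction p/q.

52/153

Stage 1: N_ring = 26 + 2·28 = 82
Stage 1: 26(ω_s−ω_c) = −82(ω_r−ω_c),  ω_r=0, ω_s=1
Stage 1: 26(1−ω_c) = −82(0−ω_c)  ⇒  108ω_c = 26  ⇒  ω_c = 13/54
  ⇒ ω_c¹/ω_s¹ = 13/54
Stage 2: N_ring = 28 + 2·20 = 68
Stage 2: 28(ω_s−ω_c) = −68(ω_r−ω_c),  ω_s=0, ω_c=1
Stage 2: ω_r = 1 − (28/68)(0−1) = 24/17
  ⇒ ω_r²/ω_c² = 24/17
Coupling ω_c² = ω_c¹ ⇒ overall = 13/54 × 24/17 = 52/153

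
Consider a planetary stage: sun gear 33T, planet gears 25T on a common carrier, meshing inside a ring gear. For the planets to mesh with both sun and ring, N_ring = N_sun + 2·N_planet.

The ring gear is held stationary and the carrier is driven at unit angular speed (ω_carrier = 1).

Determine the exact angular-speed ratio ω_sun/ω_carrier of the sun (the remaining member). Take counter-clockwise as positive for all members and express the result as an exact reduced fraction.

116/33

N_ring = 33 + 2·25 = 83
33(ω_s−ω_c) = −83(ω_r−ω_c),  ω_r=0, ω_c=1
ω_s = 1 − (83/33)(0−1) = 116/33
ω_s/ω_c = 116/33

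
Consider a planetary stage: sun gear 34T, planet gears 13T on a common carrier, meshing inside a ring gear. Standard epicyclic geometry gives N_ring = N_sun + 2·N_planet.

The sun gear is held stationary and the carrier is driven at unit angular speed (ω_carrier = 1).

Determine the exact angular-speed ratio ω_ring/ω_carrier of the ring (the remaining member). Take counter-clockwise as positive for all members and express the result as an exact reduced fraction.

47/30

N_ring = 34 + 2·13 = 60
34(ω_s−ω_c) = −60(ω_r−ω_c),  ω_s=0, ω_c=1
ω_r = 1 − (34/60)(0−1) = 47/30
ω_r/ω_c = 47/30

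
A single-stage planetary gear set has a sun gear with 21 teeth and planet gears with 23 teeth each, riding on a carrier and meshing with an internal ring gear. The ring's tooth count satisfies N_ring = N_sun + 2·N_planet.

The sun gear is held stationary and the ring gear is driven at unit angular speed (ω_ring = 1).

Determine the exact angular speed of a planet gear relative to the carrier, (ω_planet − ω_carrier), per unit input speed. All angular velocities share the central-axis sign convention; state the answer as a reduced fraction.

N_ring = 21 + 2·23 = 67
21(ω_s−ω_c) = −67(ω_r−ω_c),  ω_s=0, ω_r=1
21(0−ω_c) = −67(1−ω_c)  ⇒  88ω_c = 67  ⇒  ω_c = 67/88
sun–planet: 21·(0−67/88) = −23·(ω_p−ω_c)  ⇒  ω_p−ω_c = −(21/23)·(-67/88) = 1407/2024

1407/2024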